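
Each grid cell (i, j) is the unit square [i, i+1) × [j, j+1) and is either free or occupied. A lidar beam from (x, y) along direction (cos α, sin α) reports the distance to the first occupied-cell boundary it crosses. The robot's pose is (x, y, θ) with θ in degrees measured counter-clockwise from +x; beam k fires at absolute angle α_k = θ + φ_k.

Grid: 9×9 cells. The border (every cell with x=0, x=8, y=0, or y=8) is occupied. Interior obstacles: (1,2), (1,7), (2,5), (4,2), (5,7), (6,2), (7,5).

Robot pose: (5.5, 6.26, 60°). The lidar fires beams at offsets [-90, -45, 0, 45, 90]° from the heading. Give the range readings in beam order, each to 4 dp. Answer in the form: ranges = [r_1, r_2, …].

ranges = [1.7321, 2.5882, 0.8545, 0.7661, 3.4800]

beam 1: φ=-90°, α=330°
  cosα=0.8660 sinα=-0.5000 | (5,6) | tMaxX 0.5774 tMaxY 0.5200 | tΔX 1.1547 tΔY 2.0000
    t=0.5200 [y] (5,5)
    t=0.5774 [x] (6,5)
    t=1.7321 [x] (7,5) — stop
  → r_1 = 1.7321
beam 2: φ=-45°, α=15°
  cosα=0.9659 sinα=0.2588 | (5,6) | tMaxX 0.5176 tMaxY 2.8591 | tΔX 1.0353 tΔY 3.8637
    t=0.5176 [x] (6,6)
    t=1.5529 [x] (7,6)
    t=2.5882 [x] (8,6) — stop
  → r_2 = 2.5882
beam 3: φ=0°, α=60°
  cosα=0.5000 sinα=0.8660 | (5,6) | tMaxX 1.0000 tMaxY 0.8545 | tΔX 2.0000 tΔY 1.1547
    t=0.8545 [y] (5,7) — stop
  → r_3 = 0.8545
beam 4: φ=45°, α=105°
  cosα=-0.2588 sinα=0.9659 | (5,6) | tMaxX 1.9319 tMaxY 0.7661 | tΔX 3.8637 tΔY 1.0353
    t=0.7661 [y] (5,7) — stop
  → r_4 = 0.7661
beam 5: φ=90°, α=150°
  cosα=-0.8660 sinα=0.5000 | (5,6) | tMaxX 0.5774 tMaxY 1.4800 | tΔX 1.1547 tΔY 2.0000
    t=0.5774 [x] (4,6)
    t=1.4800 [y] (4,7)
    t=1.7321 [x] (3,7)
    t=2.8868 [x] (2,7)
    t=3.4800 [y] (2,8) — stop
  → r_5 = 3.4800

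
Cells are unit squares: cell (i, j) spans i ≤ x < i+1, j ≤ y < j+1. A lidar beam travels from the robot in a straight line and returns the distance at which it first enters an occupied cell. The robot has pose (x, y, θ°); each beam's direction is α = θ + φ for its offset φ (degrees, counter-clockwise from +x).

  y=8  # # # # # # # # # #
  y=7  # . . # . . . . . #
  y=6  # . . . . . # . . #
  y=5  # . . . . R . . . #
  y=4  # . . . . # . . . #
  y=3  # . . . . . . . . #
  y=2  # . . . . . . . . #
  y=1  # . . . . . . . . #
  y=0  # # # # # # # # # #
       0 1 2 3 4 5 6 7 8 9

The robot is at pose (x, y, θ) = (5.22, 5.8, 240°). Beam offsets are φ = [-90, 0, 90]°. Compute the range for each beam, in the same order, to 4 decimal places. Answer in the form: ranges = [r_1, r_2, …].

ranges = [2.4000, 5.5426, 4.3648]

beam 1: φ=-90°, α=150°
  d=(-0.8660,0.5000)  start (5,5)  tX=0.2540 tY=0.4000  stride 1/|dx|=1.1547 1/|dy|=2.0000
    cross x-line → (4,5), t=0.2540
    cross y-line → (4,6), t=0.4000
    cross x-line → (3,6), t=1.4087
    cross y-line → (3,7), t=2.4000 (wall)
  → r_1 = 2.4000
beam 2: φ=0°, α=240°
  d=(-0.5000,-0.8660)  start (5,5)  tX=0.4400 tY=0.9238  stride 1/|dx|=2.0000 1/|dy|=1.1547
    cross x-line → (4,5), t=0.4400
    cross y-line → (4,4), t=0.9238
    cross y-line → (4,3), t=2.0785
    cross x-line → (3,3), t=2.4400
    cross y-line → (3,2), t=3.2332
    cross y-line → (3,1), t=4.3879
    cross x-line → (2,1), t=4.4400
    cross y-line → (2,0), t=5.5426 (wall)
  → r_2 = 5.5426
beam 3: φ=90°, α=330°
  d=(0.8660,-0.5000)  start (5,5)  tX=0.9007 tY=1.6000  stride 1/|dx|=1.1547 1/|dy|=2.0000
    cross x-line → (6,5), t=0.9007
    cross y-line → (6,4), t=1.6000
    cross x-line → (7,4), t=2.0554
    cross x-line → (8,4), t=3.2101
    cross y-line → (8,3), t=3.6000
    cross x-line → (9,3), t=4.3648 (wall)
  → r_3 = 4.3648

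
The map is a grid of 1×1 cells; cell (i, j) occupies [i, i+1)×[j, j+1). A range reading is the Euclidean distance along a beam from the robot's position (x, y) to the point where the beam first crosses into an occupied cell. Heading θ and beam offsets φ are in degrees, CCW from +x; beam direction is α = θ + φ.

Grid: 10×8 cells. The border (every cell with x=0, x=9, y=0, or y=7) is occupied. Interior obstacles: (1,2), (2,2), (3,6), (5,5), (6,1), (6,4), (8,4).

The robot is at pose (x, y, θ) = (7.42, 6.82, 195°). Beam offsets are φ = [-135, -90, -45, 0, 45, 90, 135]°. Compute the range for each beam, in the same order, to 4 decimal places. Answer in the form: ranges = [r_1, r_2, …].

ranges = [0.2078, 0.1863, 0.3600, 6.6465, 2.1016, 2.2409, 1.8244]

beam 1: φ=-135°, α=60°
  cosα=0.5000 sinα=0.8660 | (7,6) | tMaxX 1.1600 tMaxY 0.2078 | tΔX 2.0000 tΔY 1.1547
    t=0.2078 [y] (7,7) — stop
  → r_1 = 0.2078
beam 2: φ=-90°, α=105°
  cosα=-0.2588 sinα=0.9659 | (7,6) | tMaxX 1.6228 tMaxY 0.1863 | tΔX 3.8637 tΔY 1.0353
    t=0.1863 [y] (7,7) — stop
  → r_2 = 0.1863
beam 3: φ=-45°, α=150°
  cosα=-0.8660 sinα=0.5000 | (7,6) | tMaxX 0.4850 tMaxY 0.3600 | tΔX 1.1547 tΔY 2.0000
    t=0.3600 [y] (7,7) — stop
  → r_3 = 0.3600
beam 4: φ=0°, α=195°
  cosα=-0.9659 sinα=-0.2588 | (7,6) | tMaxX 0.4348 tMaxY 3.1682 | tΔX 1.0353 tΔY 3.8637
    t=0.4348 [x] (6,6)
    t=1.4701 [x] (5,6)
    t=2.5054 [x] (4,6)
    t=3.1682 [y] (4,5)
    t=3.5406 [x] (3,5)
    t=4.5759 [x] (2,5)
    t=5.6112 [x] (1,5)
    t=6.6465 [x] (0,5) — stop
  → r_4 = 6.6465
beam 5: φ=45°, α=240°
  cosα=-0.5000 sinα=-0.8660 | (7,6) | tMaxX 0.8400 tMaxY 0.9469 | tΔX 2.0000 tΔY 1.1547
    t=0.8400 [x] (6,6)
    t=0.9469 [y] (6,5)
    t=2.1016 [y] (6,4) — stop
  → r_5 = 2.1016
beam 6: φ=90°, α=285°
  cosα=0.2588 sinα=-0.9659 | (7,6) | tMaxX 2.2409 tMaxY 0.8489 | tΔX 3.8637 tΔY 1.0353
    t=0.8489 [y] (7,5)
    t=1.8842 [y] (7,4)
    t=2.2409 [x] (8,4) — stop
  → r_6 = 2.2409
beam 7: φ=135°, α=330°
  cosα=0.8660 sinα=-0.5000 | (7,6) | tMaxX 0.6697 tMaxY 1.6400 | tΔX 1.1547 tΔY 2.0000
    t=0.6697 [x] (8,6)
    t=1.6400 [y] (8,5)
    t=1.8244 [x] (9,5) — stop
  → r_7 = 1.8244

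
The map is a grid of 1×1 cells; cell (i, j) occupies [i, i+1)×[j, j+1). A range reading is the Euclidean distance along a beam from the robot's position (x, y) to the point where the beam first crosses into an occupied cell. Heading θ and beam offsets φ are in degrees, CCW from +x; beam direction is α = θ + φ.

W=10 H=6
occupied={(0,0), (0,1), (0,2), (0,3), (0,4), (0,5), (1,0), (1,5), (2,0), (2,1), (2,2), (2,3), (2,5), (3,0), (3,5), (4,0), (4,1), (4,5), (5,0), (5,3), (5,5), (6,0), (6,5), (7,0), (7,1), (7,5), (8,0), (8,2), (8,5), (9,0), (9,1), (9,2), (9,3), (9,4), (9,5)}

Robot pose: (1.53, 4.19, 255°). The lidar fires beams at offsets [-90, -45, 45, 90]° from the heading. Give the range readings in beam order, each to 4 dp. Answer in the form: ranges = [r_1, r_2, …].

beam 1: φ=-90°, α=165°
  cosα=-0.9659 sinα=0.2588 | (1,4) | tMaxX 0.5487 tMaxY 3.1296 | tΔX 1.0353 tΔY 3.8637
    t=0.5487 [x] (0,4) — stop
  → r_1 = 0.5487
beam 2: φ=-45°, α=210°
  cosα=-0.8660 sinα=-0.5000 | (1,4) | tMaxX 0.6120 tMaxY 0.3800 | tΔX 1.1547 tΔY 2.0000
    t=0.3800 [y] (1,3)
    t=0.6120 [x] (0,3) — stop
  → r_2 = 0.6120
beam 3: φ=45°, α=300°
  cosα=0.5000 sinα=-0.8660 | (1,4) | tMaxX 0.9400 tMaxY 0.2194 | tΔX 2.0000 tΔY 1.1547
    t=0.2194 [y] (1,3)
    t=0.9400 [x] (2,3) — stop
  → r_3 = 0.9400
beam 4: φ=90°, α=345°
  cosα=0.9659 sinα=-0.2588 | (1,4) | tMaxX 0.4866 tMaxY 0.7341 | tΔX 1.0353 tΔY 3.8637
    t=0.4866 [x] (2,4)
    t=0.7341 [y] (2,3) — stop
  → r_4 = 0.7341

ranges = [0.5487, 0.6120, 0.9400, 0.7341]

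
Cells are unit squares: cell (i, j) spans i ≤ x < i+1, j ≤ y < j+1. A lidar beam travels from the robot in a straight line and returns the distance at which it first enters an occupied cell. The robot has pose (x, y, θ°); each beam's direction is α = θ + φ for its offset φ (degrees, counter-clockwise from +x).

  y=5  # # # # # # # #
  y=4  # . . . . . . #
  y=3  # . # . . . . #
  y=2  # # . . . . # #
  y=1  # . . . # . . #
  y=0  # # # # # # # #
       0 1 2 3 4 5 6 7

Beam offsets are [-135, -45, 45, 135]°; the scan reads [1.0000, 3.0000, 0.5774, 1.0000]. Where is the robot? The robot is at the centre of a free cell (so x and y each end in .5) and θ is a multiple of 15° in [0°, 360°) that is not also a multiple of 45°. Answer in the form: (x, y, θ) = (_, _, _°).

(x, y, θ) = (3.5, 4.5, 15°)

The pose lattice has 20·16 = 320 candidates. Test each by forward raycasting.
  (4.5, 2.5, 60°): beam 1 = 0.5176 ≠ 1.0000 ✗
  (1.5, 1.5, 105°): beam 2 = 0.5774 ≠ 3.0000 ✗
  (6.5, 4.5, 330°): beam 1 = 3.6235 ≠ 1.0000 ✗
  …
  (3.5, 4.5, 15°): r_1=1.0000, r_2=3.0000, r_3=0.5774, r_4=1.0000 — all match ✓
No second candidate reproduces the full scan.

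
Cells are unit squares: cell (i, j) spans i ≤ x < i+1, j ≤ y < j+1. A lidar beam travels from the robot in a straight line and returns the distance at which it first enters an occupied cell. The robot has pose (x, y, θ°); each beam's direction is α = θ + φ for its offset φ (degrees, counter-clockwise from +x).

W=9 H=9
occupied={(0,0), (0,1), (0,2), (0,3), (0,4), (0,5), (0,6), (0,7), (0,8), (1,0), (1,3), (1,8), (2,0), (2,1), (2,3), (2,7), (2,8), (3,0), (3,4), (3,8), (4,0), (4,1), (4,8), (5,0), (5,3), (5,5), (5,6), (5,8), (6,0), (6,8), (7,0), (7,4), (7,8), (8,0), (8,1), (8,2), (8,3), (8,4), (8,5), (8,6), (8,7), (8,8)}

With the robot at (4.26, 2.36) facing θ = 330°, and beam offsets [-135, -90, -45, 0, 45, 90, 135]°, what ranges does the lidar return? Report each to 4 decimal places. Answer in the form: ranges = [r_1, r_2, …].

ranges = [1.3909, 0.4157, 0.3727, 0.7200, 3.8719, 1.4800, 1.6979]

beam 1: φ=-135°, α=195°
  cosα=-0.9659 sinα=-0.2588 | (4,2) | tMaxX 0.2692 tMaxY 1.3909 | tΔX 1.0353 tΔY 3.8637
    t=0.2692 [x] (3,2)
    t=1.3044 [x] (2,2)
    t=1.3909 [y] (2,1) — stop
  → r_1 = 1.3909
beam 2: φ=-90°, α=240°
  cosα=-0.5000 sinα=-0.8660 | (4,2) | tMaxX 0.5200 tMaxY 0.4157 | tΔX 2.0000 tΔY 1.1547
    t=0.4157 [y] (4,1) — stop
  → r_2 = 0.4157
beam 3: φ=-45°, α=285°
  cosα=0.2588 sinα=-0.9659 | (4,2) | tMaxX 2.8591 tMaxY 0.3727 | tΔX 3.8637 tΔY 1.0353
    t=0.3727 [y] (4,1) — stop
  → r_3 = 0.3727
beam 4: φ=0°, α=330°
  cosα=0.8660 sinα=-0.5000 | (4,2) | tMaxX 0.8545 tMaxY 0.7200 | tΔX 1.1547 tΔY 2.0000
    t=0.7200 [y] (4,1) — stop
  → r_4 = 0.7200
beam 5: φ=45°, α=15°
  cosα=0.9659 sinα=0.2588 | (4,2) | tMaxX 0.7661 tMaxY 2.4728 | tΔX 1.0353 tΔY 3.8637
    t=0.7661 [x] (5,2)
    t=1.8014 [x] (6,2)
    t=2.4728 [y] (6,3)
    t=2.8367 [x] (7,3)
    t=3.8719 [x] (8,3) — stop
  → r_5 = 3.8719
beam 6: φ=90°, α=60°
  cosα=0.5000 sinα=0.8660 | (4,2) | tMaxX 1.4800 tMaxY 0.7390 | tΔX 2.0000 tΔY 1.1547
    t=0.7390 [y] (4,3)
    t=1.4800 [x] (5,3) — stop
  → r_6 = 1.4800
beam 7: φ=135°, α=105°
  cosα=-0.2588 sinα=0.9659 | (4,2) | tMaxX 1.0046 tMaxY 0.6626 | tΔX 3.8637 tΔY 1.0353
    t=0.6626 [y] (4,3)
    t=1.0046 [x] (3,3)
    t=1.6979 [y] (3,4) — stop
  → r_7 = 1.6979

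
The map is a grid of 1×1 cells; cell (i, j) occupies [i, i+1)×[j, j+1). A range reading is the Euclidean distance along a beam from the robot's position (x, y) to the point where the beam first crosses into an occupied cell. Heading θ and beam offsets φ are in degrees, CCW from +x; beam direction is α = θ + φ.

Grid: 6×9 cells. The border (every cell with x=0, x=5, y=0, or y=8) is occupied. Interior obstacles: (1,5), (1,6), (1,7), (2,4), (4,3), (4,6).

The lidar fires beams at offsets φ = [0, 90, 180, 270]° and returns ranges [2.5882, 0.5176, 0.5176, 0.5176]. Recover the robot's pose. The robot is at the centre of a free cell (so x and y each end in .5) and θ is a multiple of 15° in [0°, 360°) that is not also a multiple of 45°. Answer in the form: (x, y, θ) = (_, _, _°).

(x, y, θ) = (4.5, 7.5, 195°)

Candidates: 22 free-cell centres × 16 headings = 352 poses. Raycast each; keep the one whose scan matches to 4 dp.
  (4.5, 5.5, 15°): beam 1 = 0.5176 ≠ 2.5882 ✗
  (1.5, 4.5, 285°): beam 1 = 3.6235 ≠ 2.5882 ✗
  (2.5, 6.5, 285°): beam 1 = 1.5529 ≠ 2.5882 ✗
  (4.5, 7.5, 105°): beam 1 = 0.5176 ≠ 2.5882 ✗
  …
  (4.5, 7.5, 195°): r_1=2.5882, r_2=0.5176, r_3=0.5176, r_4=0.5176 — all match ✓
Only this pose fits every beam.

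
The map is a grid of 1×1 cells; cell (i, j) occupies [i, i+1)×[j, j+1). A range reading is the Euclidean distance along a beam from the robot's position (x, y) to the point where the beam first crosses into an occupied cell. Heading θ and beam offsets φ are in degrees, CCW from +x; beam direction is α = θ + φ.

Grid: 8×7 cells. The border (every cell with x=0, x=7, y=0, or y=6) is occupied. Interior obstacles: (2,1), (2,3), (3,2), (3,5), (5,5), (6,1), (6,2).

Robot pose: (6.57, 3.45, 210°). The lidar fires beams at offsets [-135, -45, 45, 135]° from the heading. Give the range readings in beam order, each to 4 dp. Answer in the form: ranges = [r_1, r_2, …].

ranges = [1.6614, 5.7665, 0.4659, 0.4452]

beam 1: φ=-135°, α=75°
  direction (0.2588, 0.9659); cell (6,3); t to first gridline: x 1.6614, y 0.5694 (then +3.8637 / +1.0353)
    (6,4) via y @ 0.5694
    (6,5) via y @ 1.6047
    (7,5) via x @ 1.6614  # hit
  → r_1 = 1.6614
beam 2: φ=-45°, α=165°
  direction (-0.9659, 0.2588); cell (6,3); t to first gridline: x 0.5901, y 2.1250 (then +1.0353 / +3.8637)
    (5,3) via x @ 0.5901
    (4,3) via x @ 1.6254
    (4,4) via y @ 2.1250
    (3,4) via x @ 2.6607
    (2,4) via x @ 3.6959
    (1,4) via x @ 4.7312
    (0,4) via x @ 5.7665  # hit
  → r_2 = 5.7665
beam 3: φ=45°, α=255°
  direction (-0.2588, -0.9659); cell (6,3); t to first gridline: x 2.2023, y 0.4659 (then +3.8637 / +1.0353)
    (6,2) via y @ 0.4659  # hit
  → r_3 = 0.4659
beam 4: φ=135°, α=345°
  direction (0.9659, -0.2588); cell (6,3); t to first gridline: x 0.4452, y 1.7387 (then +1.0353 / +3.8637)
    (7,3) via x @ 0.4452  # hit
  → r_4 = 0.4452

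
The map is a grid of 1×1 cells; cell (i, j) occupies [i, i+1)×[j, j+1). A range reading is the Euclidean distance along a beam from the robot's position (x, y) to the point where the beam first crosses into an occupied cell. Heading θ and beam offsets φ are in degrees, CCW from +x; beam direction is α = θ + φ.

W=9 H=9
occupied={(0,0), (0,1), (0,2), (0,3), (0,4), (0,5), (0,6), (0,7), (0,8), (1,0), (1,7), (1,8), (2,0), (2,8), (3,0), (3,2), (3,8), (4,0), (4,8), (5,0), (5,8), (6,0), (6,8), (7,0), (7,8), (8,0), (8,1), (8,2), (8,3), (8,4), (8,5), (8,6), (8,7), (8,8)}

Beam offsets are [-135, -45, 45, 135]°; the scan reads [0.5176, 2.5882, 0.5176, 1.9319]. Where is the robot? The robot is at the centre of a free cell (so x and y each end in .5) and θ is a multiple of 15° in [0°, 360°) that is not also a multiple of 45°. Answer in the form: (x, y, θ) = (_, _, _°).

The pose lattice has 47·16 = 752 candidates. Test each by forward raycasting.
  (6.5, 2.5, 75°): beam 1 = 1.7321 ≠ 0.5176 ✗
  (3.5, 4.5, 120°): beam 1 = 4.6587 ≠ 0.5176 ✗
  (1.5, 4.5, 255°): beam 1 = 1.0000 ≠ 0.5176 ✗
  …
  (3.5, 1.5, 210°): r_1=0.5176, r_2=2.5882, r_3=0.5176, r_4=1.9319 — all match ✓
Only this pose fits every beam.

(x, y, θ) = (3.5, 1.5, 210°)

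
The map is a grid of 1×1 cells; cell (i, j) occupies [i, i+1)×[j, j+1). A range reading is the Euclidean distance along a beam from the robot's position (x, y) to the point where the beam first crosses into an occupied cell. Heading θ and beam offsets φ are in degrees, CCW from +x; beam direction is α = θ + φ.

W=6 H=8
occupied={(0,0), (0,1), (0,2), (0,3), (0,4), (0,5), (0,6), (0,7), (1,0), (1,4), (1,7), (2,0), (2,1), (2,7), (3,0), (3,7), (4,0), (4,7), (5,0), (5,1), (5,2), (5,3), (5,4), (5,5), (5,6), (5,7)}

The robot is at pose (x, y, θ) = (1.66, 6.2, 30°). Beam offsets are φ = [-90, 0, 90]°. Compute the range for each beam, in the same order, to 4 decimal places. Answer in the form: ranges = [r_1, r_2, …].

ranges = [6.0044, 1.6000, 0.9238]

beam 1: φ=-90°, α=300°
  dir = (cos 300°, sin 300°) = (0.5000, -0.8660); from cell (1,6)
  next x-line at t=0.6800, next y-line at t=0.2309; Δt_x=2.0000, Δt_y=1.1547
    y: enter (1,5) at t=0.2309
    x: enter (2,5) at t=0.6800
    y: enter (2,4) at t=1.3856
    y: enter (2,3) at t=2.5403
    x: enter (3,3) at t=2.6800
    y: enter (3,2) at t=3.6950
    x: enter (4,2) at t=4.6800
    y: enter (4,1) at t=4.8497
    y: enter (4,0) at t=6.0044 ← occupied
  → r_1 = 6.0044
beam 2: φ=0°, α=30°
  dir = (cos 30°, sin 30°) = (0.8660, 0.5000); from cell (1,6)
  next x-line at t=0.3926, next y-line at t=1.6000; Δt_x=1.1547, Δt_y=2.0000
    x: enter (2,6) at t=0.3926
    x: enter (3,6) at t=1.5473
    y: enter (3,7) at t=1.6000 ← occupied
  → r_2 = 1.6000
beam 3: φ=90°, α=120°
  dir = (cos 120°, sin 120°) = (-0.5000, 0.8660); from cell (1,6)
  next x-line at t=1.3200, next y-line at t=0.9238; Δt_x=2.0000, Δt_y=1.1547
    y: enter (1,7) at t=0.9238 ← occupied
  → r_3 = 0.9238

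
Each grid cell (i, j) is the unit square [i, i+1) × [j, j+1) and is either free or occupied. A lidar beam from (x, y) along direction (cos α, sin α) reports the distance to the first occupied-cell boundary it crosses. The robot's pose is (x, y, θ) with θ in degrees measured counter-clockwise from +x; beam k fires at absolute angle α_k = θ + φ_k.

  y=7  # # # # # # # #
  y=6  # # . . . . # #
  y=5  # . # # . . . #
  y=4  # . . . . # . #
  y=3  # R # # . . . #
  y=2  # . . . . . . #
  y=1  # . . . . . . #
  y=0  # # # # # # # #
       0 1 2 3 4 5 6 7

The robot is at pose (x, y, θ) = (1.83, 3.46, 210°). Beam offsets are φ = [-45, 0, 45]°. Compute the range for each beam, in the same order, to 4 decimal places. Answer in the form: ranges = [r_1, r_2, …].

ranges = [0.8593, 0.9584, 2.5468]

beam 1: φ=-45°, α=165°
  dir = (cos 165°, sin 165°) = (-0.9659, 0.2588); from cell (1,3)
  next x-line at t=0.8593, next y-line at t=2.0864; Δt_x=1.0353, Δt_y=3.8637
    x: enter (0,3) at t=0.8593 ← occupied
  → r_1 = 0.8593
beam 2: φ=0°, α=210°
  dir = (cos 210°, sin 210°) = (-0.8660, -0.5000); from cell (1,3)
  next x-line at t=0.9584, next y-line at t=0.9200; Δt_x=1.1547, Δt_y=2.0000
    y: enter (1,2) at t=0.9200
    x: enter (0,2) at t=0.9584 ← occupied
  → r_2 = 0.9584
beam 3: φ=45°, α=255°
  dir = (cos 255°, sin 255°) = (-0.2588, -0.9659); from cell (1,3)
  next x-line at t=3.2069, next y-line at t=0.4762; Δt_x=3.8637, Δt_y=1.0353
    y: enter (1,2) at t=0.4762
    y: enter (1,1) at t=1.5115
    y: enter (1,0) at t=2.5468 ← occupied
  → r_3 = 2.5468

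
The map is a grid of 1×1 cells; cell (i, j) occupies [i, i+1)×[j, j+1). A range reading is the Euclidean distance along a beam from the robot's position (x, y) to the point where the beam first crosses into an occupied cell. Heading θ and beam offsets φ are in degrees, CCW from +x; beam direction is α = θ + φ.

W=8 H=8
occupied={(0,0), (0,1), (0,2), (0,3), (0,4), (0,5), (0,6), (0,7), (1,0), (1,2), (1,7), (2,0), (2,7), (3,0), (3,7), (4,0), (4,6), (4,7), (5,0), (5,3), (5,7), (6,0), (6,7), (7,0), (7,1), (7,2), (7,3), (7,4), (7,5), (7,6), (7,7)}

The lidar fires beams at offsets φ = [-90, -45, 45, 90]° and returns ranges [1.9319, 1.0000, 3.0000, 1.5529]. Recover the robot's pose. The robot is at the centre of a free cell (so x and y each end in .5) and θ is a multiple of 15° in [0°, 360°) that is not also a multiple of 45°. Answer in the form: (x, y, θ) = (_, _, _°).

(x, y, θ) = (6.5, 2.5, 165°)

Candidates: 33 free-cell centres × 16 headings = 528 poses. Raycast each; keep the one whose scan matches to 4 dp.
  (1.5, 1.5, 345°): beam 1 = 0.5176 ≠ 1.9319 ✗
  (2.5, 4.5, 300°): beam 1 = 1.7321 ≠ 1.9319 ✗
  (4.5, 4.5, 60°): beam 1 = 1.0000 ≠ 1.9319 ✗
  …
  (6.5, 2.5, 165°): r_1=1.9319, r_2=1.0000, r_3=3.0000, r_4=1.5529 — all match ✓
No second candidate reproduces the full scan.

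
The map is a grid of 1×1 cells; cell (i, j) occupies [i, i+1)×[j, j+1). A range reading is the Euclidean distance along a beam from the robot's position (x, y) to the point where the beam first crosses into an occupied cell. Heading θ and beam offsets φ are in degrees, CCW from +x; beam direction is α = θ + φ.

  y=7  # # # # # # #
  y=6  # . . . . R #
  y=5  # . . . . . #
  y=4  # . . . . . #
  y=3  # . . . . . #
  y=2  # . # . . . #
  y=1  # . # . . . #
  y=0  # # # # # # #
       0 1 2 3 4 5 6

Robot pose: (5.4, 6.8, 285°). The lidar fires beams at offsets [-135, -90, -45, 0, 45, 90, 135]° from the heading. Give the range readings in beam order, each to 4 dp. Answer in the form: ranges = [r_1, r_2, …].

ranges = [0.4000, 4.5552, 4.8000, 2.3182, 0.6928, 0.6212, 0.2309]

beam 1: φ=-135°, α=150°
  direction (-0.8660, 0.5000); cell (5,6); t to first gridline: x 0.4619, y 0.4000 (then +1.1547 / +2.0000)
    (5,7) via y @ 0.4000  # hit
  → r_1 = 0.4000
beam 2: φ=-90°, α=195°
  direction (-0.9659, -0.2588); cell (5,6); t to first gridline: x 0.4141, y 3.0910 (then +1.0353 / +3.8637)
    (4,6) via x @ 0.4141
    (3,6) via x @ 1.4494
    (2,6) via x @ 2.4847
    (2,5) via y @ 3.0910
    (1,5) via x @ 3.5199
    (0,5) via x @ 4.5552  # hit
  → r_2 = 4.5552
beam 3: φ=-45°, α=240°
  direction (-0.5000, -0.8660); cell (5,6); t to first gridline: x 0.8000, y 0.9238 (then +2.0000 / +1.1547)
    (4,6) via x @ 0.8000
    (4,5) via y @ 0.9238
    (4,4) via y @ 2.0785
    (3,4) via x @ 2.8000
    (3,3) via y @ 3.2332
    (3,2) via y @ 4.3879
    (2,2) via x @ 4.8000  # hit
  → r_3 = 4.8000
beam 4: φ=0°, α=285°
  direction (0.2588, -0.9659); cell (5,6); t to first gridline: x 2.3182, y 0.8282 (then +3.8637 / +1.0353)
    (5,5) via y @ 0.8282
    (5,4) via y @ 1.8635
    (6,4) via x @ 2.3182  # hit
  → r_4 = 2.3182
beam 5: φ=45°, α=330°
  direction (0.8660, -0.5000); cell (5,6); t to first gridline: x 0.6928, y 1.6000 (then +1.1547 / +2.0000)
    (6,6) via x @ 0.6928  # hit
  → r_5 = 0.6928
beam 6: φ=90°, α=15°
  direction (0.9659, 0.2588); cell (5,6); t to first gridline: x 0.6212, y 0.7727 (then +1.0353 / +3.8637)
    (6,6) via x @ 0.6212  # hit
  → r_6 = 0.6212
beam 7: φ=135°, α=60°
  direction (0.5000, 0.8660); cell (5,6); t to first gridline: x 1.2000, y 0.2309 (then +2.0000 / +1.1547)
    (5,7) via y @ 0.2309  # hit
  → r_7 = 0.2309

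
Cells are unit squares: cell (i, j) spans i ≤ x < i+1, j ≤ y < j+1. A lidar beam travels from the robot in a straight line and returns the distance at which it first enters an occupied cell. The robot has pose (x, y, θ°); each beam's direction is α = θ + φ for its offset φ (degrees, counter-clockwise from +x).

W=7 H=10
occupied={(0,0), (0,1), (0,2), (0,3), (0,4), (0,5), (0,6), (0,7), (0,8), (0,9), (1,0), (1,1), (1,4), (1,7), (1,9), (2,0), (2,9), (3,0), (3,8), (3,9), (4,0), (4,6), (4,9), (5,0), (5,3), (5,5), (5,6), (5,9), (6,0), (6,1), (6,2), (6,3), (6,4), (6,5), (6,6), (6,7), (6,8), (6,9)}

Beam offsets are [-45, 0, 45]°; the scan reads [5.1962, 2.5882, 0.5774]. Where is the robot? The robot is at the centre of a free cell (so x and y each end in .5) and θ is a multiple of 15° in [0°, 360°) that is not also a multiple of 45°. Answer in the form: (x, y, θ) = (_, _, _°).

Candidates: 32 free-cell centres × 16 headings = 512 poses. Raycast each; keep the one whose scan matches to 4 dp.
  (1.5, 3.5, 300°): beam 1 = 1.5529 ≠ 5.1962 ✗
  (5.5, 4.5, 15°): beam 1 = 0.5774 ≠ 5.1962 ✗
  (5.5, 4.5, 345°): beam 1 = 0.5774 ≠ 5.1962 ✗
  …
  (2.5, 4.5, 105°): r_1=5.1962, r_2=2.5882, r_3=0.5774 — all match ✓
Unique over the lattice → pose = (2.5, 4.5, 105°).

(x, y, θ) = (2.5, 4.5, 105°)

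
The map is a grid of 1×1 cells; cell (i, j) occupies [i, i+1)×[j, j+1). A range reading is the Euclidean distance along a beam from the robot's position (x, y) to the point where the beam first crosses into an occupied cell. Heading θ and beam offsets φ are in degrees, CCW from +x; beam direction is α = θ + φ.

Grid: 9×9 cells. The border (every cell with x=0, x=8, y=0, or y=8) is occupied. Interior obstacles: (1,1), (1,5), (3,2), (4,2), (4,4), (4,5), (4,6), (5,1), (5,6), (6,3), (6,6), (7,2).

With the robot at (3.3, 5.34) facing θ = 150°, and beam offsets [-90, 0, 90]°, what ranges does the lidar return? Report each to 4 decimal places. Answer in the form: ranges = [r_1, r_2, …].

ranges = [1.4000, 2.6558, 3.8567]

beam 1: φ=-90°, α=60°
  direction (0.5000, 0.8660); cell (3,5); t to first gridline: x 1.4000, y 0.7621 (then +2.0000 / +1.1547)
    (3,6) via y @ 0.7621
    (4,6) via x @ 1.4000  # hit
  → r_1 = 1.4000
beam 2: φ=0°, α=150°
  direction (-0.8660, 0.5000); cell (3,5); t to first gridline: x 0.3464, y 1.3200 (then +1.1547 / +2.0000)
    (2,5) via x @ 0.3464
    (2,6) via y @ 1.3200
    (1,6) via x @ 1.5011
    (0,6) via x @ 2.6558  # hit
  → r_2 = 2.6558
beam 3: φ=90°, α=240°
  direction (-0.5000, -0.8660); cell (3,5); t to first gridline: x 0.6000, y 0.3926 (then +2.0000 / +1.1547)
    (3,4) via y @ 0.3926
    (2,4) via x @ 0.6000
    (2,3) via y @ 1.5473
    (1,3) via x @ 2.6000
    (1,2) via y @ 2.7020
    (1,1) via y @ 3.8567  # hit
  → r_3 = 3.8567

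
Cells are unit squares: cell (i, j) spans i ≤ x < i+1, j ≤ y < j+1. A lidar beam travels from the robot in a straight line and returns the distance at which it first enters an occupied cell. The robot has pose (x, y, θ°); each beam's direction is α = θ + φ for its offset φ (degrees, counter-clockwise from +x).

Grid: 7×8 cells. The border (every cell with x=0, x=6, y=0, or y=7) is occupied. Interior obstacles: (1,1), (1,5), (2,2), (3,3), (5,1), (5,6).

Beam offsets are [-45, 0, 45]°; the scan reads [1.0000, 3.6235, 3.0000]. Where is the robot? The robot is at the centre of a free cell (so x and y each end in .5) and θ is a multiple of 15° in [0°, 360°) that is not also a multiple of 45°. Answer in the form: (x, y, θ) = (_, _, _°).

(x, y, θ) = (2.5, 4.5, 345°)

Candidates: 24 free-cell centres × 16 headings = 384 poses. Raycast each; keep the one whose scan matches to 4 dp.
  (1.5, 6.5, 300°): beam 1 = 0.5176 ≠ 1.0000 ✗
  (4.5, 4.5, 255°): beam 3 = 2.8868 ≠ 3.0000 ✗
  (4.5, 2.5, 165°): beam 2 = 1.5529 ≠ 3.6235 ✗
  …
  (2.5, 4.5, 345°): r_1=1.0000, r_2=3.6235, r_3=3.0000 — all match ✓
Unique over the lattice → pose = (2.5, 4.5, 345°).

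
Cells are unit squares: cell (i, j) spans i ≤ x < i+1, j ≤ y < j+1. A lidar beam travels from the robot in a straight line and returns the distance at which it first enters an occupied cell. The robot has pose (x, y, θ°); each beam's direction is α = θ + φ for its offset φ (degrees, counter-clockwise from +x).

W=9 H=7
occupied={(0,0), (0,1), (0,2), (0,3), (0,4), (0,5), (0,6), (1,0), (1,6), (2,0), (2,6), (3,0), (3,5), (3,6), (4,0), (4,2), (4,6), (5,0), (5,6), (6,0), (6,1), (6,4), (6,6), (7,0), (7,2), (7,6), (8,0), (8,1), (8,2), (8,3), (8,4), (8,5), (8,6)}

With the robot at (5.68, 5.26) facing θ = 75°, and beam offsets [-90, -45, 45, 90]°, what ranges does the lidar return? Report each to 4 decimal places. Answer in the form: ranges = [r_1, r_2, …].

ranges = [1.0046, 1.4800, 0.8545, 1.7393]

beam 1: φ=-90°, α=345°
  direction (0.9659, -0.2588); cell (5,5); t to first gridline: x 0.3313, y 1.0046 (then +1.0353 / +3.8637)
    (6,5) via x @ 0.3313
    (6,4) via y @ 1.0046  # hit
  → r_1 = 1.0046
beam 2: φ=-45°, α=30°
  direction (0.8660, 0.5000); cell (5,5); t to first gridline: x 0.3695, y 1.4800 (then +1.1547 / +2.0000)
    (6,5) via x @ 0.3695
    (6,6) via y @ 1.4800  # hit
  → r_2 = 1.4800
beam 3: φ=45°, α=120°
  direction (-0.5000, 0.8660); cell (5,5); t to first gridline: x 1.3600, y 0.8545 (then +2.0000 / +1.1547)
    (5,6) via y @ 0.8545  # hit
  → r_3 = 0.8545
beam 4: φ=90°, α=165°
  direction (-0.9659, 0.2588); cell (5,5); t to first gridline: x 0.7040, y 2.8591 (then +1.0353 / +3.8637)
    (4,5) via x @ 0.7040
    (3,5) via x @ 1.7393  # hit
  → r_4 = 1.7393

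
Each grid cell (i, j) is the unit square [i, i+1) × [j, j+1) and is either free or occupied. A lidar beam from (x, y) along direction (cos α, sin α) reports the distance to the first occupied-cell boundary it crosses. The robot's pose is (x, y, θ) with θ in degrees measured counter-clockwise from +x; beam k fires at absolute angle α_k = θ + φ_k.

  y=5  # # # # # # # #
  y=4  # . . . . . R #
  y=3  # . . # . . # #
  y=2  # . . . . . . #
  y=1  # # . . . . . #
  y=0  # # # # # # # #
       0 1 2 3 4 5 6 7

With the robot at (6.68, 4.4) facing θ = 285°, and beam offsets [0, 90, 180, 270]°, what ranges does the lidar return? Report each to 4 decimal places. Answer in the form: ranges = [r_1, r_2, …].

ranges = [0.4141, 0.3313, 0.6212, 2.7745]

beam 1: φ=0°, α=285°
  direction (0.2588, -0.9659); cell (6,4); t to first gridline: x 1.2364, y 0.4141 (then +3.8637 / +1.0353)
    (6,3) via y @ 0.4141  # hit
  → r_1 = 0.4141
beam 2: φ=90°, α=15°
  direction (0.9659, 0.2588); cell (6,4); t to first gridline: x 0.3313, y 2.3182 (then +1.0353 / +3.8637)
    (7,4) via x @ 0.3313  # hit
  → r_2 = 0.3313
beam 3: φ=180°, α=105°
  direction (-0.2588, 0.9659); cell (6,4); t to first gridline: x 2.6273, y 0.6212 (then +3.8637 / +1.0353)
    (6,5) via y @ 0.6212  # hit
  → r_3 = 0.6212
beam 4: φ=270°, α=195°
  direction (-0.9659, -0.2588); cell (6,4); t to first gridline: x 0.7040, y 1.5455 (then +1.0353 / +3.8637)
    (5,4) via x @ 0.7040
    (5,3) via y @ 1.5455
    (4,3) via x @ 1.7393
    (3,3) via x @ 2.7745  # hit
  → r_4 = 2.7745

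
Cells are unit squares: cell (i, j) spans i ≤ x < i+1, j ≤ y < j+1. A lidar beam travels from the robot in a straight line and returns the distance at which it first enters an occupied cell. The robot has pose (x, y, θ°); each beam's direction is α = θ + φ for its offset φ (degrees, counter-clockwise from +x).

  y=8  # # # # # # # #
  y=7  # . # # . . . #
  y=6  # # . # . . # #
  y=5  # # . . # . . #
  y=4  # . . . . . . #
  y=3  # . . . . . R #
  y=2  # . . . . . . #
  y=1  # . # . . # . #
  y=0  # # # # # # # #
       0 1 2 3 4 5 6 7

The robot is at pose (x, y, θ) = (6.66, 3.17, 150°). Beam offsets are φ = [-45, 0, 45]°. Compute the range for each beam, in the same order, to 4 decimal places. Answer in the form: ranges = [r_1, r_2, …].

ranges = [5.0004, 5.3809, 4.5205]

beam 1: φ=-45°, α=105°
  cosα=-0.2588 sinα=0.9659 | (6,3) | tMaxX 2.5500 tMaxY 0.8593 | tΔX 3.8637 tΔY 1.0353
    t=0.8593 [y] (6,4)
    t=1.8946 [y] (6,5)
    t=2.5500 [x] (5,5)
    t=2.9298 [y] (5,6)
    t=3.9651 [y] (5,7)
    t=5.0004 [y] (5,8) — stop
  → r_1 = 5.0004
beam 2: φ=0°, α=150°
  cosα=-0.8660 sinα=0.5000 | (6,3) | tMaxX 0.7621 tMaxY 1.6600 | tΔX 1.1547 tΔY 2.0000
    t=0.7621 [x] (5,3)
    t=1.6600 [y] (5,4)
    t=1.9168 [x] (4,4)
    t=3.0715 [x] (3,4)
    t=3.6600 [y] (3,5)
    t=4.2262 [x] (2,5)
    t=5.3809 [x] (1,5) — stop
  → r_2 = 5.3809
beam 3: φ=45°, α=195°
  cosα=-0.9659 sinα=-0.2588 | (6,3) | tMaxX 0.6833 tMaxY 0.6568 | tΔX 1.0353 tΔY 3.8637
    t=0.6568 [y] (6,2)
    t=0.6833 [x] (5,2)
    t=1.7186 [x] (4,2)
    t=2.7538 [x] (3,2)
    t=3.7891 [x] (2,2)
    t=4.5205 [y] (2,1) — stop
  → r_3 = 4.5205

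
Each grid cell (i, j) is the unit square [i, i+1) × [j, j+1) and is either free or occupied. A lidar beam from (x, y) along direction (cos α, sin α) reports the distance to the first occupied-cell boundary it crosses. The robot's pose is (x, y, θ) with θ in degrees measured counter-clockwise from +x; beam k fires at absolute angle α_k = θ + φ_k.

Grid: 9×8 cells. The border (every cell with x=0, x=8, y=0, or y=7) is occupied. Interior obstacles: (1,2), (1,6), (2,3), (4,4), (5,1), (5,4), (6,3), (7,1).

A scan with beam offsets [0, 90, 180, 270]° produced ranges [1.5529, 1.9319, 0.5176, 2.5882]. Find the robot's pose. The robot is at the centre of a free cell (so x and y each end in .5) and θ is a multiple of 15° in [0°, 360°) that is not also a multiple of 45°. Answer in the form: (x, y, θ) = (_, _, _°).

Enumerate (i+0.5, j+0.5, θ) over the 34 free cells and 16 admissible headings. For each, cast all 4 beams and compare to the given ranges.
  (3.5, 3.5, 240°): beam 1 = 2.8868 ≠ 1.5529 ✗
  (3.5, 6.5, 240°): beam 1 = 2.8868 ≠ 1.5529 ✗
  (1.5, 3.5, 15°): beam 1 = 0.5176 ≠ 1.5529 ✗
  (2.5, 6.5, 240°): beam 1 = 3.0000 ≠ 1.5529 ✗
  …
  (7.5, 4.5, 195°): r_1=1.5529, r_2=1.9319, r_3=0.5176, r_4=2.5882 — all match ✓
Unique over the lattice → pose = (7.5, 4.5, 195°).

(x, y, θ) = (7.5, 4.5, 195°)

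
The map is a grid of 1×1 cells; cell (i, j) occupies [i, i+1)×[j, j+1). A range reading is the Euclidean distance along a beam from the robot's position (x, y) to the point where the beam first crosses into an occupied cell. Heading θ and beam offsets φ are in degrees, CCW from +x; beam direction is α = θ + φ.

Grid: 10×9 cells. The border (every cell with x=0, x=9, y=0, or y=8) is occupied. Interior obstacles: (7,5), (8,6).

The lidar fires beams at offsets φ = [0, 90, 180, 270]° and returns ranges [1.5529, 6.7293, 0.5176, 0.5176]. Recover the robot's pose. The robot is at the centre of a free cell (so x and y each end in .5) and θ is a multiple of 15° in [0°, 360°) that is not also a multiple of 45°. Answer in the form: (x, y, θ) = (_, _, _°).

Enumerate (i+0.5, j+0.5, θ) over the 54 free cells and 16 admissible headings. For each, cast all 4 beams and compare to the given ranges.
  (1.5, 5.5, 300°): beam 1 = 5.1962 ≠ 1.5529 ✗
  (1.5, 3.5, 195°): beam 1 = 0.5176 ≠ 1.5529 ✗
  (8.5, 1.5, 75°): beam 1 = 1.9319 ≠ 1.5529 ✗
  (4.5, 4.5, 285°): beam 1 = 3.6235 ≠ 1.5529 ✗
  (8.5, 5.5, 255°): beam 1 = 4.6587 ≠ 1.5529 ✗
  …
  (7.5, 6.5, 105°): r_1=1.5529, r_2=6.7293, r_3=0.5176, r_4=0.5176 — all match ✓
No second candidate reproduces the full scan.

(x, y, θ) = (7.5, 6.5, 105°)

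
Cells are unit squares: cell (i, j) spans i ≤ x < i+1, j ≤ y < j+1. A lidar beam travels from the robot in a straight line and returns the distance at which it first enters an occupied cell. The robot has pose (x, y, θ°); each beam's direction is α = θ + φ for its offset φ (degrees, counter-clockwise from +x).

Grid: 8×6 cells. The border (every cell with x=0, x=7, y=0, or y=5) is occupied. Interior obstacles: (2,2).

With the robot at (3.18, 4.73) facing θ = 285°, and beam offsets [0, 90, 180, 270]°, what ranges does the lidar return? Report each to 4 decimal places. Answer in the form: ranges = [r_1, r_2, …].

ranges = [3.8616, 1.0432, 0.2795, 2.2569]

beam 1: φ=0°, α=285°
  direction (0.2588, -0.9659); cell (3,4); t to first gridline: x 3.1682, y 0.7558 (then +3.8637 / +1.0353)
    (3,3) via y @ 0.7558
    (3,2) via y @ 1.7910
    (3,1) via y @ 2.8263
    (4,1) via x @ 3.1682
    (4,0) via y @ 3.8616  # hit
  → r_1 = 3.8616
beam 2: φ=90°, α=15°
  direction (0.9659, 0.2588); cell (3,4); t to first gridline: x 0.8489, y 1.0432 (then +1.0353 / +3.8637)
    (4,4) via x @ 0.8489
    (4,5) via y @ 1.0432  # hit
  → r_2 = 1.0432
beam 3: φ=180°, α=105°
  direction (-0.2588, 0.9659); cell (3,4); t to first gridline: x 0.6955, y 0.2795 (then +3.8637 / +1.0353)
    (3,5) via y @ 0.2795  # hit
  → r_3 = 0.2795
beam 4: φ=270°, α=195°
  direction (-0.9659, -0.2588); cell (3,4); t to first gridline: x 0.1863, y 2.8205 (then +1.0353 / +3.8637)
    (2,4) via x @ 0.1863
    (1,4) via x @ 1.2216
    (0,4) via x @ 2.2569  # hit
  → r_4 = 2.2569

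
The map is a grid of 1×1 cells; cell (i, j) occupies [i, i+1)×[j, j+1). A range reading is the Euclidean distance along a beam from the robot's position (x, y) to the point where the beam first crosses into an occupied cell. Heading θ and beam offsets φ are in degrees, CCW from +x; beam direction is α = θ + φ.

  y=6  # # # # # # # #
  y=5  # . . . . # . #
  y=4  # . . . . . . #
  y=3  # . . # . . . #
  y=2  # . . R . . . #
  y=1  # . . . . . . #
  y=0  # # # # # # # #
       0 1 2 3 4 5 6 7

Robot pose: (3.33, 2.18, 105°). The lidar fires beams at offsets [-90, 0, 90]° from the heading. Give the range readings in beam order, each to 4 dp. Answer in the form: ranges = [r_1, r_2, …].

beam 1: φ=-90°, α=15°
  direction (0.9659, 0.2588); cell (3,2); t to first gridline: x 0.6936, y 3.1682 (then +1.0353 / +3.8637)
    (4,2) via x @ 0.6936
    (5,2) via x @ 1.7289
    (6,2) via x @ 2.7642
    (6,3) via y @ 3.1682
    (7,3) via x @ 3.7995  # hit
  → r_1 = 3.7995
beam 2: φ=0°, α=105°
  direction (-0.2588, 0.9659); cell (3,2); t to first gridline: x 1.2750, y 0.8489 (then +3.8637 / +1.0353)
    (3,3) via y @ 0.8489  # hit
  → r_2 = 0.8489
beam 3: φ=90°, α=195°
  direction (-0.9659, -0.2588); cell (3,2); t to first gridline: x 0.3416, y 0.6955 (then +1.0353 / +3.8637)
    (2,2) via x @ 0.3416
    (2,1) via y @ 0.6955
    (1,1) via x @ 1.3769
    (0,1) via x @ 2.4122  # hit
  → r_3 = 2.4122

ranges = [3.7995, 0.8489, 2.4122]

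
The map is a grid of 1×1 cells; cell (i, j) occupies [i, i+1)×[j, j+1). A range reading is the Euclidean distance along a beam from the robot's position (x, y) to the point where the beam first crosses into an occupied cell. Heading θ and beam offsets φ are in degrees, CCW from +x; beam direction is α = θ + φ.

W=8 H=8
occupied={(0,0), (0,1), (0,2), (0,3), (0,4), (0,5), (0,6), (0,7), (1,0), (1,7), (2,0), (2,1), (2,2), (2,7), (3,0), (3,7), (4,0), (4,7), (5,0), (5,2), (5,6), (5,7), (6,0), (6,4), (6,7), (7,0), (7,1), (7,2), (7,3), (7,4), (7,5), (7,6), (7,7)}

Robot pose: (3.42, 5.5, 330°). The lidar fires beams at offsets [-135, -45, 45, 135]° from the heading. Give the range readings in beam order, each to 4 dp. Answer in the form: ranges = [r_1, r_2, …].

beam 1: φ=-135°, α=195°
  direction (-0.9659, -0.2588); cell (3,5); t to first gridline: x 0.4348, y 1.9319 (then +1.0353 / +3.8637)
    (2,5) via x @ 0.4348
    (1,5) via x @ 1.4701
    (1,4) via y @ 1.9319
    (0,4) via x @ 2.5054  # hit
  → r_1 = 2.5054
beam 2: φ=-45°, α=285°
  direction (0.2588, -0.9659); cell (3,5); t to first gridline: x 2.2409, y 0.5176 (then +3.8637 / +1.0353)
    (3,4) via y @ 0.5176
    (3,3) via y @ 1.5529
    (4,3) via x @ 2.2409
    (4,2) via y @ 2.5882
    (4,1) via y @ 3.6235
    (4,0) via y @ 4.6587  # hit
  → r_2 = 4.6587
beam 3: φ=45°, α=15°
  direction (0.9659, 0.2588); cell (3,5); t to first gridline: x 0.6005, y 1.9319 (then +1.0353 / +3.8637)
    (4,5) via x @ 0.6005
    (5,5) via x @ 1.6357
    (5,6) via y @ 1.9319  # hit
  → r_3 = 1.9319
beam 4: φ=135°, α=105°
  direction (-0.2588, 0.9659); cell (3,5); t to first gridline: x 1.6228, y 0.5176 (then +3.8637 / +1.0353)
    (3,6) via y @ 0.5176
    (3,7) via y @ 1.5529  # hit
  → r_4 = 1.5529

ranges = [2.5054, 4.6587, 1.9319, 1.5529]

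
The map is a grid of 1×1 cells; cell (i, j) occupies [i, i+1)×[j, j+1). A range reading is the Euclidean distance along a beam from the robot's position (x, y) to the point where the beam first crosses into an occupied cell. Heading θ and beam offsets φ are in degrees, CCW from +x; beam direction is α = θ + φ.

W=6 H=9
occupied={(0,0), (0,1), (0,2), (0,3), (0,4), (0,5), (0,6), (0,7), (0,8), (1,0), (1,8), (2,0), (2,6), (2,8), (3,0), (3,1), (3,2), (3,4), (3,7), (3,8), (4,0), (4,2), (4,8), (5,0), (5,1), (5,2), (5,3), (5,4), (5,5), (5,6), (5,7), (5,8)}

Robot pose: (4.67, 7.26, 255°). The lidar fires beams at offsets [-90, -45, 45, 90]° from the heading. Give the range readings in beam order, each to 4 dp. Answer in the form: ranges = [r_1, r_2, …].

beam 1: φ=-90°, α=165°
  d=(-0.9659,0.2588)  start (4,7)  tX=0.6936 tY=2.8591  stride 1/|dx|=1.0353 1/|dy|=3.8637
    cross x-line → (3,7), t=0.6936 (wall)
  → r_1 = 0.6936
beam 2: φ=-45°, α=210°
  d=(-0.8660,-0.5000)  start (4,7)  tX=0.7736 tY=0.5200  stride 1/|dx|=1.1547 1/|dy|=2.0000
    cross y-line → (4,6), t=0.5200
    cross x-line → (3,6), t=0.7736
    cross x-line → (2,6), t=1.9283 (wall)
  → r_2 = 1.9283
beam 3: φ=45°, α=300°
  d=(0.5000,-0.8660)  start (4,7)  tX=0.6600 tY=0.3002  stride 1/|dx|=2.0000 1/|dy|=1.1547
    cross y-line → (4,6), t=0.3002
    cross x-line → (5,6), t=0.6600 (wall)
  → r_3 = 0.6600
beam 4: φ=90°, α=345°
  d=(0.9659,-0.2588)  start (4,7)  tX=0.3416 tY=1.0046  stride 1/|dx|=1.0353 1/|dy|=3.8637
    cross x-line → (5,7), t=0.3416 (wall)
  → r_4 = 0.3416

ranges = [0.6936, 1.9283, 0.6600, 0.3416]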